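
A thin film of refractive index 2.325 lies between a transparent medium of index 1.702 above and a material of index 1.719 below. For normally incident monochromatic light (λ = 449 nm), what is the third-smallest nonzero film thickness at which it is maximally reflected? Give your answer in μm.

0.241 μm

Ray reflecting at the top interface goes from n = 1.702 toward n = 2.325: a half-wave phase shift.
Ray reflecting at the bottom interface goes from n = 2.325 toward n = 1.719: no phase shift.
Net: one phase inversion between the two reflected rays.
So the condition for constructive reflection is 2 n t = (m + ½) λ.
The third-smallest nonzero thickness corresponds to m = 2: t = (m + ½) λ / (2 n) = 2.50 × 449 / (2 × 2.325) = 241 nm.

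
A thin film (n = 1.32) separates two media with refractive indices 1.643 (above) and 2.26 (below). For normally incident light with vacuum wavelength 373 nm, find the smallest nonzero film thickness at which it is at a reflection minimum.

Ray reflecting at the top interface goes from n = 1.643 toward n = 1.32: no phase shift.
At the lower boundary (n = 1.32 to n = 2.26) the reflected ray undergoes a half-wave phase shift.
Exactly one π shift → a net half-wave offset.
For dark reflection here: 2 n t = m λ.
Minimum nonzero at m = 1: t = λ / (2 n) = 373 / (2 × 1.32) = 141 nm.

141 nm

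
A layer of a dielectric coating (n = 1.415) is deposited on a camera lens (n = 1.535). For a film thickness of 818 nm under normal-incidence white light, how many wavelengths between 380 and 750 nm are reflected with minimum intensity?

3

At the upper boundary (n = 1.0 to n = 1.415) the reflected ray undergoes a half-wave phase shift.
Ray reflecting at the bottom interface goes from n = 1.415 toward n = 1.535: a half-wave phase shift.
The two reflections carry the same phase change, so no net offset.
With no net inversion, destructive interference in reflection requires 2 n t = (m + ½) λ.
λ = 2 n t / (m + ½) = 2315 / (m + ½) nm.
m=2: 926 nm (IR); m=3: 661 nm (visible); m=4: 514 nm (visible); m=5: 421 nm (visible); m=6: 356 nm (UV).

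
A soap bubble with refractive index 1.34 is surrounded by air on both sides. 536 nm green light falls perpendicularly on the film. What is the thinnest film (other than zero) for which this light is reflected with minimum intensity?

At the upper boundary (n = 1.0 to n = 1.34) the reflected ray undergoes a half-wave phase shift.
Bottom surface (1.34 → 1.0): reflection off a lower-index medium gives no phase shift.
Exactly one π shift → a net half-wave offset.
So the condition for destructive reflection is 2 n t = m λ.
Minimum nonzero at m = 1: t = λ / (2 n) = 536 / (2 × 1.34) = 200 nm.

200 nm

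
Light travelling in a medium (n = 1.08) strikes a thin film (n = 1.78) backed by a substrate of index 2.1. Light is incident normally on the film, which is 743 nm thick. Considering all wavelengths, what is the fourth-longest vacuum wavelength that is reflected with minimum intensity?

756 nm

At the upper boundary (n = 1.08 to n = 1.78) the reflected ray undergoes a half-wave phase shift.
Ray reflecting at the bottom interface goes from n = 1.78 toward n = 2.1: a half-wave phase shift.
Net: no relative phase inversion (both shifts match).
With no net inversion, destructive interference in reflection requires 2 n t = (m + ½) λ.
λ = 2 n t / (m + ½). The fourth-longest wavelength is m = 3: λ = 2 × 1.78 × 743 / 3.50 = 756 nm.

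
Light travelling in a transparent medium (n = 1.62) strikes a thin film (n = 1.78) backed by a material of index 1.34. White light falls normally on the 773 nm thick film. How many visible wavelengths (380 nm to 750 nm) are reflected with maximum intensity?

3

At the upper boundary (n = 1.62 to n = 1.78) the reflected ray undergoes a half-wave phase shift.
Ray reflecting at the bottom interface goes from n = 1.78 toward n = 1.34: no phase shift.
Exactly one π shift → a net half-wave offset.
So the condition for constructive reflection is 2 n t = (m + ½) λ.
λ = 2 n t / (m + ½) = 2752 / (m + ½) nm.
m=3: 786 nm (IR); m=4: 612 nm (visible); m=5: 500 nm (visible); m=6: 423 nm (visible); m=7: 367 nm (UV).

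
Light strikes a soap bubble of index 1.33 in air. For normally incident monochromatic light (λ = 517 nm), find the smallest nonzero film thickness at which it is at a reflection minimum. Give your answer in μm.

0.194 μm

Ray reflecting at the top interface goes from n = 1.0 toward n = 1.33: a half-wave phase shift.
At the lower boundary (n = 1.33 to n = 1.0) the reflected ray undergoes no phase shift.
Exactly one π shift → a net half-wave offset.
With one net inversion, destructive interference in reflection requires 2 n t = m λ.
Minimum nonzero at m = 1: t = λ / (2 n) = 517 / (2 × 1.33) = 194 nm.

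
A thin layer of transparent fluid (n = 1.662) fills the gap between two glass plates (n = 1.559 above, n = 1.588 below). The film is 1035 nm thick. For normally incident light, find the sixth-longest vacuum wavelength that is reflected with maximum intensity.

626 nm

Ray reflecting at the top interface goes from n = 1.559 toward n = 1.662: a half-wave phase shift.
Bottom surface (1.662 → 1.588): reflection off a lower-index medium gives no phase shift.
The two reflections differ by half a wavelength.
With one net inversion, constructive interference in reflection requires 2 n t = (m + ½) λ.
λ = 2 n t / (m + ½). The sixth-longest wavelength is m = 5: λ = 2 × 1.662 × 1035 / 5.50 = 626 nm.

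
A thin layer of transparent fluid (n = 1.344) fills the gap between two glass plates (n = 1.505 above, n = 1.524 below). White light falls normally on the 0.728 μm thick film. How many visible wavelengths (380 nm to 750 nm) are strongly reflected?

2

At the upper boundary (n = 1.505 to n = 1.344) the reflected ray undergoes no phase shift.
Ray reflecting at the bottom interface goes from n = 1.344 toward n = 1.524: a half-wave phase shift.
Exactly one π shift → a net half-wave offset.
With one net inversion, constructive interference in reflection requires 2 n t = (m + ½) λ.
λ = 2 n t / (m + ½) = 1957 / (m + ½) nm.
m=2: 783 nm (IR); m=3: 559 nm (visible); m=4: 435 nm (visible); m=5: 356 nm (UV).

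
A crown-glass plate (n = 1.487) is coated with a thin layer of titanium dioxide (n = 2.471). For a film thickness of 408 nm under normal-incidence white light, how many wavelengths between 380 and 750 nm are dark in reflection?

Top surface (1.0 → 2.471): reflection off a higher-index medium gives a half-wave phase shift.
Bottom surface (2.471 → 1.487): reflection off a lower-index medium gives no phase shift.
Exactly one π shift → a net half-wave offset.
So the condition for destructive reflection is 2 n t = m λ.
λ = 2 n t / m = 2016 / m nm.
m=2: 1008 nm (IR); m=3: 672 nm (visible); m=4: 504 nm (visible); m=5: 403 nm (visible); m=6: 336 nm (UV).

3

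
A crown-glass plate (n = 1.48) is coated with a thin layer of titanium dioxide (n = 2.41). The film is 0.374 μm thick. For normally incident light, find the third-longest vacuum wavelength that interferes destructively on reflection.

Ray reflecting at the top interface goes from n = 1.0 toward n = 2.41: a half-wave phase shift.
Bottom surface (2.41 → 1.48): reflection off a lower-index medium gives no phase shift.
The two reflections differ by half a wavelength.
For minimum reflection here: 2 n t = m λ.
λ = 2 n t / m. The third-longest wavelength is m = 3: λ = 2 × 2.41 × 374 / 3.00 = 601 nm.

601 nm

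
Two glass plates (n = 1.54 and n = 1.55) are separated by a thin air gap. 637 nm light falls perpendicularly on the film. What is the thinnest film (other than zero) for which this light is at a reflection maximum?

At the upper boundary (n = 1.54 to n = 1.0) the reflected ray undergoes no phase shift.
Ray reflecting at the bottom interface goes from n = 1.0 toward n = 1.55: a half-wave phase shift.
Net: one phase inversion between the two reflected rays.
So the condition for constructive reflection is 2 n t = (m + ½) λ.
Minimum at m = 0: t = λ / (4 n) = 637 / (4 × 1.0) = 159 nm.

159 nm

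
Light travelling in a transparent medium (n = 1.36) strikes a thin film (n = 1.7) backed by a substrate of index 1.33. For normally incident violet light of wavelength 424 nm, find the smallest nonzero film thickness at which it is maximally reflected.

At the upper boundary (n = 1.36 to n = 1.7) the reflected ray undergoes a half-wave phase shift.
Bottom surface (1.7 → 1.33): reflection off a lower-index medium gives no phase shift.
The two reflections differ by half a wavelength.
So the condition for constructive reflection is 2 n t = (m + ½) λ.
Minimum at m = 0: t = λ / (4 n) = 424 / (4 × 1.7) = 62.4 nm.

62.4 nm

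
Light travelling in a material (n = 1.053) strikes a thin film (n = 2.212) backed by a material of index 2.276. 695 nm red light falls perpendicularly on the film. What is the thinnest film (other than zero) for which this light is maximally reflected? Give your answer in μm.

0.157 μm

At the upper boundary (n = 1.053 to n = 2.212) the reflected ray undergoes a half-wave phase shift.
Ray reflecting at the bottom interface goes from n = 2.212 toward n = 2.276: a half-wave phase shift.
The two reflections carry the same phase change, so no net offset.
So the condition for constructive reflection is 2 n t = m λ.
Minimum nonzero at m = 1: t = λ / (2 n) = 695 / (2 × 2.212) = 157 nm.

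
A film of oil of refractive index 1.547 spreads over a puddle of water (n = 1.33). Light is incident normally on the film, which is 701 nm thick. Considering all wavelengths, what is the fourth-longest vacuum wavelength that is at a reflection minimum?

Ray reflecting at the top interface goes from n = 1.0 toward n = 1.547: a half-wave phase shift.
Ray reflecting at the bottom interface goes from n = 1.547 toward n = 1.33: no phase shift.
Net: one phase inversion between the two reflected rays.
For dark reflection here: 2 n t = m λ.
λ = 2 n t / m. The fourth-longest wavelength is m = 4: λ = 2 × 1.547 × 701 / 4.00 = 542 nm.

542 nm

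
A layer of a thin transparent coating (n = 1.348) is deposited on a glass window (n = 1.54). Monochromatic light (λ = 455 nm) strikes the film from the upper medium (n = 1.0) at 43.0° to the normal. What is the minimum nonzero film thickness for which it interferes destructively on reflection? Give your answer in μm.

At the upper boundary (n = 1.0 to n = 1.348) the reflected ray undergoes a half-wave phase shift.
Bottom surface (1.348 → 1.54): reflection off a higher-index medium gives a half-wave phase shift.
The two reflections carry the same phase change, so no net offset.
For dark reflection here: 2 n t cos θ_r = (m + ½) λ.
Snell's law: 1.0 sin 43.0° = 1.348 sin θ_r → sin θ_r = 0.506, cos θ_r = 0.863.
Minimum at m = 0: t = λ / (4 n cos θ_r) = 455 / (4 × 1.348 × 0.863) = 97.8 nm.

0.0978 μm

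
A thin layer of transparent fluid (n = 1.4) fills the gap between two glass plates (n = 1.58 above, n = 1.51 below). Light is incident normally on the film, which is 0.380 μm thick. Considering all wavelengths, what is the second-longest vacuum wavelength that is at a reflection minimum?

532 nm

Top surface (1.58 → 1.4): reflection off a lower-index medium gives no phase shift.
Ray reflecting at the bottom interface goes from n = 1.4 toward n = 1.51: a half-wave phase shift.
The two reflections differ by half a wavelength.
So the condition for destructive reflection is 2 n t = m λ.
λ = 2 n t / m. The second-longest wavelength is m = 2: λ = 2 × 1.4 × 380 / 2.00 = 532 nm.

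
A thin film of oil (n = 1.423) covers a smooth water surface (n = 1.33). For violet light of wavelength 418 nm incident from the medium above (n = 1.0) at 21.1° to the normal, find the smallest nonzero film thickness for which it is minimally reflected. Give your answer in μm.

Top surface (1.0 → 1.423): reflection off a higher-index medium gives a half-wave phase shift.
At the lower boundary (n = 1.423 to n = 1.33) the reflected ray undergoes no phase shift.
Exactly one π shift → a net half-wave offset.
So the condition for destructive reflection is 2 n t cos θ_r = m λ.
Snell's law: 1.0 sin 21.1° = 1.423 sin θ_r → sin θ_r = 0.253, cos θ_r = 0.967.
Minimum nonzero at m = 1: t = λ / (2 n cos θ_r) = 418 / (2 × 1.423 × 0.967) = 152 nm.

0.152 μm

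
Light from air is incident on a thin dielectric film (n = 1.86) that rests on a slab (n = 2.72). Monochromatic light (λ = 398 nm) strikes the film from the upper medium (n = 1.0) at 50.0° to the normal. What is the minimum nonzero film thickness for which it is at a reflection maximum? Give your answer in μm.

0.117 μm

At the upper boundary (n = 1.0 to n = 1.86) the reflected ray undergoes a half-wave phase shift.
Ray reflecting at the bottom interface goes from n = 1.86 toward n = 2.72: a half-wave phase shift.
Net: no relative phase inversion (both shifts match).
With no net inversion, constructive interference in reflection requires 2 n t cos θ_r = m λ.
Snell's law: 1.0 sin 50.0° = 1.86 sin θ_r → sin θ_r = 0.412, cos θ_r = 0.911.
Minimum nonzero at m = 1: t = λ / (2 n cos θ_r) = 398 / (2 × 1.86 × 0.911) = 117 nm.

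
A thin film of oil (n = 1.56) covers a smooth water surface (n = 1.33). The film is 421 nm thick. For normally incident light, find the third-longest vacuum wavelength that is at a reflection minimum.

438 nm

Top surface (1.0 → 1.56): reflection off a higher-index medium gives a half-wave phase shift.
At the lower boundary (n = 1.56 to n = 1.33) the reflected ray undergoes no phase shift.
Exactly one π shift → a net half-wave offset.
For weak reflection here: 2 n t = m λ.
λ = 2 n t / m. The third-longest wavelength is m = 3: λ = 2 × 1.56 × 421 / 3.00 = 438 nm.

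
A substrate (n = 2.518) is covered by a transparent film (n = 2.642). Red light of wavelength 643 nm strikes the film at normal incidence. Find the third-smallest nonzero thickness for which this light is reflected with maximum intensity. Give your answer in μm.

0.304 μm

Top surface (1.0 → 2.642): reflection off a higher-index medium gives a half-wave phase shift.
Ray reflecting at the bottom interface goes from n = 2.642 toward n = 2.518: no phase shift.
The two reflections differ by half a wavelength.
For bright reflection here: 2 n t = (m + ½) λ.
The third-smallest nonzero thickness corresponds to m = 2: t = (m + ½) λ / (2 n) = 2.50 × 643 / (2 × 2.642) = 304 nm.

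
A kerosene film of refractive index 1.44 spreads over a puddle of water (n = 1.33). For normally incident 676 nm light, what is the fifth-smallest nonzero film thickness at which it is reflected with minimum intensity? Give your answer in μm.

Ray reflecting at the top interface goes from n = 1.0 toward n = 1.44: a half-wave phase shift.
Ray reflecting at the bottom interface goes from n = 1.44 toward n = 1.33: no phase shift.
Exactly one π shift → a net half-wave offset.
With one net inversion, destructive interference in reflection requires 2 n t = m λ.
The fifth-smallest nonzero thickness corresponds to m = 5: t = m λ / (2 n) = 5.00 × 676 / (2 × 1.44) = 1174 nm.

1.17 μm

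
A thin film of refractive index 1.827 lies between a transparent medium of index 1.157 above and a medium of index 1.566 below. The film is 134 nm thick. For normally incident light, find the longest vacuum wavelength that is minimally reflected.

490 nm

Ray reflecting at the top interface goes from n = 1.157 toward n = 1.827: a half-wave phase shift.
Bottom surface (1.827 → 1.566): reflection off a lower-index medium gives no phase shift.
Net: one phase inversion between the two reflected rays.
With one net inversion, destructive interference in reflection requires 2 n t = m λ.
λ = 2 n t / m. The longest wavelength is m = 1: λ = 2 × 1.827 × 134 / 1.00 = 490 nm.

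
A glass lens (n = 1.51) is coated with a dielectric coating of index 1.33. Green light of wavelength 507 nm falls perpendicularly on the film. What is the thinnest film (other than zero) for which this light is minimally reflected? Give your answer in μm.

Top surface (1.0 → 1.33): reflection off a higher-index medium gives a half-wave phase shift.
Bottom surface (1.33 → 1.51): reflection off a higher-index medium gives a half-wave phase shift.
Zero or two π shifts → no net half-wave offset.
For weak reflection here: 2 n t = (m + ½) λ.
Minimum at m = 0: t = λ / (4 n) = 507 / (4 × 1.33) = 95.3 nm.

0.0953 μm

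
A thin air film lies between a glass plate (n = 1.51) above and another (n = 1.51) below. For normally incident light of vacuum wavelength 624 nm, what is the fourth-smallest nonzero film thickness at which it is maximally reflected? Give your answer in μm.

Ray reflecting at the top interface goes from n = 1.51 toward n = 1.0: no phase shift.
Bottom surface (1.0 → 1.51): reflection off a higher-index medium gives a half-wave phase shift.
Exactly one π shift → a net half-wave offset.
For strong reflection here: 2 n t = (m + ½) λ.
The fourth-smallest nonzero thickness corresponds to m = 3: t = (m + ½) λ / (2 n) = 3.50 × 624 / (2 × 1.0) = 1092 nm.

1.09 μm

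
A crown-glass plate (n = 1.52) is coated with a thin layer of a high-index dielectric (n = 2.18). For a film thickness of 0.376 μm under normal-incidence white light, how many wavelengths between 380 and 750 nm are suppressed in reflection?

2

At the upper boundary (n = 1.0 to n = 2.18) the reflected ray undergoes a half-wave phase shift.
Ray reflecting at the bottom interface goes from n = 2.18 toward n = 1.52: no phase shift.
Net: one phase inversion between the two reflected rays.
For dark reflection here: 2 n t = m λ.
λ = 2 n t / m = 1639 / m nm.
m=2: 820 nm (IR); m=3: 546 nm (visible); m=4: 410 nm (visible); m=5: 328 nm (UV).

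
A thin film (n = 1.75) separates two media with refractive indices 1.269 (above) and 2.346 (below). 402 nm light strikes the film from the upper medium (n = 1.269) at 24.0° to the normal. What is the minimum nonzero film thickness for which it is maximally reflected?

120 nm

Top surface (1.269 → 1.75): reflection off a higher-index medium gives a half-wave phase shift.
Bottom surface (1.75 → 2.346): reflection off a higher-index medium gives a half-wave phase shift.
Net: no relative phase inversion (both shifts match).
So the condition for constructive reflection is 2 n t cos θ_r = m λ.
Snell's law: 1.269 sin 24.0° = 1.75 sin θ_r → sin θ_r = 0.295, cos θ_r = 0.956.
Minimum nonzero at m = 1: t = λ / (2 n cos θ_r) = 402 / (2 × 1.75 × 0.956) = 120 nm.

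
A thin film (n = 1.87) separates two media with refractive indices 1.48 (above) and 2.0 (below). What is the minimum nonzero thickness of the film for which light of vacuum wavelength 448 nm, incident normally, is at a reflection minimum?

Top surface (1.48 → 1.87): reflection off a higher-index medium gives a half-wave phase shift.
Ray reflecting at the bottom interface goes from n = 1.87 toward n = 2.0: a half-wave phase shift.
The two reflections carry the same phase change, so no net offset.
For weak reflection here: 2 n t = (m + ½) λ.
Minimum at m = 0: t = λ / (4 n) = 448 / (4 × 1.87) = 59.9 nm.

59.9 nm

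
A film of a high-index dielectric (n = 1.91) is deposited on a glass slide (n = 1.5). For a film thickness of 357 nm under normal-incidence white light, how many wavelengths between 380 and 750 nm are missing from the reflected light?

2

Ray reflecting at the top interface goes from n = 1.0 toward n = 1.91: a half-wave phase shift.
Bottom surface (1.91 → 1.5): reflection off a lower-index medium gives no phase shift.
Exactly one π shift → a net half-wave offset.
So the condition for destructive reflection is 2 n t = m λ.
λ = 2 n t / m = 1364 / m nm.
m=1: 1364 nm (IR); m=2: 682 nm (visible); m=3: 455 nm (visible); m=4: 341 nm (UV).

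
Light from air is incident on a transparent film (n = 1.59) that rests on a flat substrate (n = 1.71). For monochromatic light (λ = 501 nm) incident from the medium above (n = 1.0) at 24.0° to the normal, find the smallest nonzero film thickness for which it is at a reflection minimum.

At the upper boundary (n = 1.0 to n = 1.59) the reflected ray undergoes a half-wave phase shift.
At the lower boundary (n = 1.59 to n = 1.71) the reflected ray undergoes a half-wave phase shift.
Net: no relative phase inversion (both shifts match).
So the condition for destructive reflection is 2 n t cos θ_r = (m + ½) λ.
Snell's law: 1.0 sin 24.0° = 1.59 sin θ_r → sin θ_r = 0.256, cos θ_r = 0.967.
Minimum at m = 0: t = λ / (4 n cos θ_r) = 501 / (4 × 1.59 × 0.967) = 81.5 nm.

81.5 nm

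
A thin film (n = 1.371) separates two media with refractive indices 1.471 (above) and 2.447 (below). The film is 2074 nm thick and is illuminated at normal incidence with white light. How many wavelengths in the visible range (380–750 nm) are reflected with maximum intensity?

7

Top surface (1.471 → 1.371): reflection off a lower-index medium gives no phase shift.
Ray reflecting at the bottom interface goes from n = 1.371 toward n = 2.447: a half-wave phase shift.
The two reflections differ by half a wavelength.
With one net inversion, constructive interference in reflection requires 2 n t = (m + ½) λ.
λ = 2 n t / (m + ½) = 5687 / (m + ½) nm.
m=7: 758 nm (IR); m=8: 669 nm (visible); m=9: 599 nm (visible); m=10: 542 nm (visible); m=11: 495 nm (visible); m=12: 455 nm (visible); m=13: 421 nm (visible); m=14: 392 nm (visible); m=15: 367 nm (UV).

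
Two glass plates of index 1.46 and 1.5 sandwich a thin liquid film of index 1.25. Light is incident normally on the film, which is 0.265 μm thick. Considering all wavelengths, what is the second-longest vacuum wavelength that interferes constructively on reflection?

442 nm

Top surface (1.46 → 1.25): reflection off a lower-index medium gives no phase shift.
At the lower boundary (n = 1.25 to n = 1.5) the reflected ray undergoes a half-wave phase shift.
The two reflections differ by half a wavelength.
With one net inversion, constructive interference in reflection requires 2 n t = (m + ½) λ.
λ = 2 n t / (m + ½). The second-longest wavelength is m = 1: λ = 2 × 1.25 × 265 / 1.50 = 442 nm.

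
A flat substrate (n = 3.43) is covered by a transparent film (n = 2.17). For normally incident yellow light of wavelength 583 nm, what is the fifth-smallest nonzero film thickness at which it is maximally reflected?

672 nm

Ray reflecting at the top interface goes from n = 1.0 toward n = 2.17: a half-wave phase shift.
Ray reflecting at the bottom interface goes from n = 2.17 toward n = 3.43: a half-wave phase shift.
Net: no relative phase inversion (both shifts match).
For maximum reflection here: 2 n t = m λ.
The fifth-smallest nonzero thickness corresponds to m = 5: t = m λ / (2 n) = 5.00 × 583 / (2 × 2.17) = 672 nm.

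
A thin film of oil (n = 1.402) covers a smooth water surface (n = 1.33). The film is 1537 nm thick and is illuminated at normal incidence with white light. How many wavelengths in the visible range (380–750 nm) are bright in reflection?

At the upper boundary (n = 1.0 to n = 1.402) the reflected ray undergoes a half-wave phase shift.
Ray reflecting at the bottom interface goes from n = 1.402 toward n = 1.33: no phase shift.
Exactly one π shift → a net half-wave offset.
For bright reflection here: 2 n t = (m + ½) λ.
λ = 2 n t / (m + ½) = 4310 / (m + ½) nm.
m=5: 784 nm (IR); m=6: 663 nm (visible); m=7: 575 nm (visible); m=8: 507 nm (visible); m=9: 454 nm (visible); m=10: 410 nm (visible); m=11: 375 nm (UV).

5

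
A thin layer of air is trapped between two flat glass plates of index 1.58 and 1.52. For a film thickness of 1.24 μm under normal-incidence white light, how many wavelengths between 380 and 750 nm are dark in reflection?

Ray reflecting at the top interface goes from n = 1.58 toward n = 1.0: no phase shift.
At the lower boundary (n = 1.0 to n = 1.52) the reflected ray undergoes a half-wave phase shift.
Exactly one π shift → a net half-wave offset.
For weak reflection here: 2 n t = m λ.
λ = 2 n t / m = 2480 / m nm.
m=3: 827 nm (IR); m=4: 620 nm (visible); m=5: 496 nm (visible); m=6: 413 nm (visible); m=7: 354 nm (UV).

3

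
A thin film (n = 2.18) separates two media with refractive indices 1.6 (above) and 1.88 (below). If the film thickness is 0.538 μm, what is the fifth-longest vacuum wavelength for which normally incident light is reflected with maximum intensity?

Top surface (1.6 → 2.18): reflection off a higher-index medium gives a half-wave phase shift.
Bottom surface (2.18 → 1.88): reflection off a lower-index medium gives no phase shift.
The two reflections differ by half a wavelength.
So the condition for constructive reflection is 2 n t = (m + ½) λ.
λ = 2 n t / (m + ½). The fifth-longest wavelength is m = 4: λ = 2 × 2.18 × 538 / 4.50 = 521 nm.

521 nm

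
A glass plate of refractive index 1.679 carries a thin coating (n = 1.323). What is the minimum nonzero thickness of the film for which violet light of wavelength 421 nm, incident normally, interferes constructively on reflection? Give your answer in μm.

0.159 μm

At the upper boundary (n = 1.0 to n = 1.323) the reflected ray undergoes a half-wave phase shift.
Bottom surface (1.323 → 1.679): reflection off a higher-index medium gives a half-wave phase shift.
Zero or two π shifts → no net half-wave offset.
For bright reflection here: 2 n t = m λ.
Minimum nonzero at m = 1: t = λ / (2 n) = 421 / (2 × 1.323) = 159 nm.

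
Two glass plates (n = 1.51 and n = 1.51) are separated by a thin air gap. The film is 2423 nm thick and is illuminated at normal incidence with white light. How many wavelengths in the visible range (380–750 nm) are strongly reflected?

7

At the upper boundary (n = 1.51 to n = 1.0) the reflected ray undergoes no phase shift.
Ray reflecting at the bottom interface goes from n = 1.0 toward n = 1.51: a half-wave phase shift.
Exactly one π shift → a net half-wave offset.
With one net inversion, constructive interference in reflection requires 2 n t = (m + ½) λ.
λ = 2 n t / (m + ½) = 4846 / (m + ½) nm.
m=5: 881 nm (IR); m=6: 746 nm (visible); m=7: 646 nm (visible); m=8: 570 nm (visible); m=9: 510 nm (visible); m=10: 462 nm (visible); m=11: 421 nm (visible); m=12: 388 nm (visible); m=13: 359 nm (UV).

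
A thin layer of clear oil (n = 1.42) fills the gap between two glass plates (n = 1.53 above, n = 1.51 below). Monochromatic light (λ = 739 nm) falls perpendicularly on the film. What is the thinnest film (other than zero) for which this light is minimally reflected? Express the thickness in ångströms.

Ray reflecting at the top interface goes from n = 1.53 toward n = 1.42: no phase shift.
Ray reflecting at the bottom interface goes from n = 1.42 toward n = 1.51: a half-wave phase shift.
Net: one phase inversion between the two reflected rays.
With one net inversion, destructive interference in reflection requires 2 n t = m λ.
Minimum nonzero at m = 1: t = λ / (2 n) = 739 / (2 × 1.42) = 260 nm.

2602 Å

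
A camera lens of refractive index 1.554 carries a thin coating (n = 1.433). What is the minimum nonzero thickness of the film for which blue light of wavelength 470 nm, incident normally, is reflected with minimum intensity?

82.0 nm

Ray reflecting at the top interface goes from n = 1.0 toward n = 1.433: a half-wave phase shift.
At the lower boundary (n = 1.433 to n = 1.554) the reflected ray undergoes a half-wave phase shift.
The two reflections carry the same phase change, so no net offset.
With no net inversion, destructive interference in reflection requires 2 n t = (m + ½) λ.
Minimum at m = 0: t = λ / (4 n) = 470 / (4 × 1.433) = 82.0 nm.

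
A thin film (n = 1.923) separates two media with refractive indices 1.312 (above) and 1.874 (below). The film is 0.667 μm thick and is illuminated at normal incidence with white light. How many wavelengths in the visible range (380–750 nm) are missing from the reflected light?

3

Top surface (1.312 → 1.923): reflection off a higher-index medium gives a half-wave phase shift.
At the lower boundary (n = 1.923 to n = 1.874) the reflected ray undergoes no phase shift.
Exactly one π shift → a net half-wave offset.
With one net inversion, destructive interference in reflection requires 2 n t = m λ.
λ = 2 n t / m = 2565 / m nm.
m=3: 855 nm (IR); m=4: 641 nm (visible); m=5: 513 nm (visible); m=6: 428 nm (visible); m=7: 366 nm (UV).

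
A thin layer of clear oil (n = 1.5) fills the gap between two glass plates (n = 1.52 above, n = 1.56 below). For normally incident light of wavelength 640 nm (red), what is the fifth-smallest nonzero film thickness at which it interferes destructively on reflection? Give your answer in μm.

Ray reflecting at the top interface goes from n = 1.52 toward n = 1.5: no phase shift.
Bottom surface (1.5 → 1.56): reflection off a higher-index medium gives a half-wave phase shift.
Exactly one π shift → a net half-wave offset.
So the condition for destructive reflection is 2 n t = m λ.
The fifth-smallest nonzero thickness corresponds to m = 5: t = m λ / (2 n) = 5.00 × 640 / (2 × 1.5) = 1067 nm.

1.07 μm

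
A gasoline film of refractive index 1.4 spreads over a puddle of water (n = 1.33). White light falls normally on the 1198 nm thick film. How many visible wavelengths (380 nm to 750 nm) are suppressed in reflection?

At the upper boundary (n = 1.0 to n = 1.4) the reflected ray undergoes a half-wave phase shift.
Ray reflecting at the bottom interface goes from n = 1.4 toward n = 1.33: no phase shift.
The two reflections differ by half a wavelength.
With one net inversion, destructive interference in reflection requires 2 n t = m λ.
λ = 2 n t / m = 3354 / m nm.
m=4: 839 nm (IR); m=5: 671 nm (visible); m=6: 559 nm (visible); m=7: 479 nm (visible); m=8: 419 nm (visible); m=9: 373 nm (UV).

4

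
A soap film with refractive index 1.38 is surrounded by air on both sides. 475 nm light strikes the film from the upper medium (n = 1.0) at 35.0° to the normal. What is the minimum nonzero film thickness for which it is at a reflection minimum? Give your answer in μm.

At the upper boundary (n = 1.0 to n = 1.38) the reflected ray undergoes a half-wave phase shift.
Bottom surface (1.38 → 1.0): reflection off a lower-index medium gives no phase shift.
Exactly one π shift → a net half-wave offset.
So the condition for destructive reflection is 2 n t cos θ_r = m λ.
Snell's law: 1.0 sin 35.0° = 1.38 sin θ_r → sin θ_r = 0.416, cos θ_r = 0.910.
Minimum nonzero at m = 1: t = λ / (2 n cos θ_r) = 475 / (2 × 1.38 × 0.910) = 189 nm.

0.189 μm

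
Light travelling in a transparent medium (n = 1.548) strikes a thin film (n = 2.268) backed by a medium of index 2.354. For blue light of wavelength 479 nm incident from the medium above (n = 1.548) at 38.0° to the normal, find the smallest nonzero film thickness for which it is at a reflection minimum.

58.2 nm

Ray reflecting at the top interface goes from n = 1.548 toward n = 2.268: a half-wave phase shift.
At the lower boundary (n = 2.268 to n = 2.354) the reflected ray undergoes a half-wave phase shift.
The two reflections carry the same phase change, so no net offset.
With no net inversion, destructive interference in reflection requires 2 n t cos θ_r = (m + ½) λ.
Snell's law: 1.548 sin 38.0° = 2.268 sin θ_r → sin θ_r = 0.420, cos θ_r = 0.907.
Minimum at m = 0: t = λ / (4 n cos θ_r) = 479 / (4 × 2.268 × 0.907) = 58.2 nm.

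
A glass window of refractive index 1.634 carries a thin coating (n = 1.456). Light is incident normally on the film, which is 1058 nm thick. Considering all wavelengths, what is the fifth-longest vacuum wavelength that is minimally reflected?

At the upper boundary (n = 1.0 to n = 1.456) the reflected ray undergoes a half-wave phase shift.
Bottom surface (1.456 → 1.634): reflection off a higher-index medium gives a half-wave phase shift.
Zero or two π shifts → no net half-wave offset.
So the condition for destructive reflection is 2 n t = (m + ½) λ.
λ = 2 n t / (m + ½). The fifth-longest wavelength is m = 4: λ = 2 × 1.456 × 1058 / 4.50 = 685 nm.

685 nm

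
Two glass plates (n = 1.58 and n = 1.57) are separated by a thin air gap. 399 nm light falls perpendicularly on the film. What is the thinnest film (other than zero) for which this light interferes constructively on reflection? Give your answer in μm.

0.0998 μm

Top surface (1.58 → 1.0): reflection off a lower-index medium gives no phase shift.
Bottom surface (1.0 → 1.57): reflection off a higher-index medium gives a half-wave phase shift.
Exactly one π shift → a net half-wave offset.
So the condition for constructive reflection is 2 n t = (m + ½) λ.
Minimum at m = 0: t = λ / (4 n) = 399 / (4 × 1.0) = 99.8 nm.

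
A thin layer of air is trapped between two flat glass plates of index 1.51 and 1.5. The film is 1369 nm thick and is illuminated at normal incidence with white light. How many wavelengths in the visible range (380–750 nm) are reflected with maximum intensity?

Top surface (1.51 → 1.0): reflection off a lower-index medium gives no phase shift.
Ray reflecting at the bottom interface goes from n = 1.0 toward n = 1.5: a half-wave phase shift.
Exactly one π shift → a net half-wave offset.
So the condition for constructive reflection is 2 n t = (m + ½) λ.
λ = 2 n t / (m + ½) = 2738 / (m + ½) nm.
m=3: 782 nm (IR); m=4: 608 nm (visible); m=5: 498 nm (visible); m=6: 421 nm (visible); m=7: 365 nm (UV).

3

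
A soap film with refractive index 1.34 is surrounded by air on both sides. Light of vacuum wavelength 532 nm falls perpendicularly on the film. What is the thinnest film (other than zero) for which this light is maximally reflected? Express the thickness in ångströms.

Top surface (1.0 → 1.34): reflection off a higher-index medium gives a half-wave phase shift.
Bottom surface (1.34 → 1.0): reflection off a lower-index medium gives no phase shift.
The two reflections differ by half a wavelength.
With one net inversion, constructive interference in reflection requires 2 n t = (m + ½) λ.
Minimum at m = 0: t = λ / (4 n) = 532 / (4 × 1.34) = 99.3 nm.

993 Å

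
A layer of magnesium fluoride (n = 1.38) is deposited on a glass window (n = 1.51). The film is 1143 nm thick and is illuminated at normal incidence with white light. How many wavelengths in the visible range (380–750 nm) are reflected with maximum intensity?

Top surface (1.0 → 1.38): reflection off a higher-index medium gives a half-wave phase shift.
At the lower boundary (n = 1.38 to n = 1.51) the reflected ray undergoes a half-wave phase shift.
The two reflections carry the same phase change, so no net offset.
With no net inversion, constructive interference in reflection requires 2 n t = m λ.
λ = 2 n t / m = 3155 / m nm.
m=4: 789 nm (IR); m=5: 631 nm (visible); m=6: 526 nm (visible); m=7: 451 nm (visible); m=8: 394 nm (visible); m=9: 351 nm (UV).

4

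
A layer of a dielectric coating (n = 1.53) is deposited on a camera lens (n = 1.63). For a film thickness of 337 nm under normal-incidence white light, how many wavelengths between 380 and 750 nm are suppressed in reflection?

Ray reflecting at the top interface goes from n = 1.0 toward n = 1.53: a half-wave phase shift.
Ray reflecting at the bottom interface goes from n = 1.53 toward n = 1.63: a half-wave phase shift.
Zero or two π shifts → no net half-wave offset.
For weak reflection here: 2 n t = (m + ½) λ.
λ = 2 n t / (m + ½) = 1031 / (m + ½) nm.
m=0: 2062 nm (IR); m=1: 687 nm (visible); m=2: 412 nm (visible); m=3: 295 nm (UV).

2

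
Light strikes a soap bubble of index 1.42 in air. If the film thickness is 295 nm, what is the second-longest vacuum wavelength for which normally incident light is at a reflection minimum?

419 nm

Ray reflecting at the top interface goes from n = 1.0 toward n = 1.42: a half-wave phase shift.
Bottom surface (1.42 → 1.0): reflection off a lower-index medium gives no phase shift.
Net: one phase inversion between the two reflected rays.
With one net inversion, destructive interference in reflection requires 2 n t = m λ.
λ = 2 n t / m. The second-longest wavelength is m = 2: λ = 2 × 1.42 × 295 / 2.00 = 419 nm.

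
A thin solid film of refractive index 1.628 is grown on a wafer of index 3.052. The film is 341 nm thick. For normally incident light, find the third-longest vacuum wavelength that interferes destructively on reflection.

Top surface (1.0 → 1.628): reflection off a higher-index medium gives a half-wave phase shift.
At the lower boundary (n = 1.628 to n = 3.052) the reflected ray undergoes a half-wave phase shift.
Zero or two π shifts → no net half-wave offset.
With no net inversion, destructive interference in reflection requires 2 n t = (m + ½) λ.
λ = 2 n t / (m + ½). The third-longest wavelength is m = 2: λ = 2 × 1.628 × 341 / 2.50 = 444 nm.

444 nm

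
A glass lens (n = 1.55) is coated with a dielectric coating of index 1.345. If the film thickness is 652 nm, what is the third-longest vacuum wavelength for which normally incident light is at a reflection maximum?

At the upper boundary (n = 1.0 to n = 1.345) the reflected ray undergoes a half-wave phase shift.
Bottom surface (1.345 → 1.55): reflection off a higher-index medium gives a half-wave phase shift.
The two reflections carry the same phase change, so no net offset.
With no net inversion, constructive interference in reflection requires 2 n t = m λ.
λ = 2 n t / m. The third-longest wavelength is m = 3: λ = 2 × 1.345 × 652 / 3.00 = 585 nm.

585 nm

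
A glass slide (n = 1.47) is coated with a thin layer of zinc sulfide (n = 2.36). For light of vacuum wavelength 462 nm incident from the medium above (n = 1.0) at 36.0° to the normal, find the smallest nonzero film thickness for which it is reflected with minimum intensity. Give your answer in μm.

Top surface (1.0 → 2.36): reflection off a higher-index medium gives a half-wave phase shift.
Ray reflecting at the bottom interface goes from n = 2.36 toward n = 1.47: no phase shift.
The two reflections differ by half a wavelength.
So the condition for destructive reflection is 2 n t cos θ_r = m λ.
Snell's law: 1.0 sin 36.0° = 2.36 sin θ_r → sin θ_r = 0.249, cos θ_r = 0.968.
Minimum nonzero at m = 1: t = λ / (2 n cos θ_r) = 462 / (2 × 2.36 × 0.968) = 101 nm.

0.101 μm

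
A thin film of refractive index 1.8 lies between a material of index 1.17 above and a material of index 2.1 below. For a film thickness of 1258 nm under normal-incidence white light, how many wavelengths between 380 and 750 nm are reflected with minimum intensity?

At the upper boundary (n = 1.17 to n = 1.8) the reflected ray undergoes a half-wave phase shift.
Bottom surface (1.8 → 2.1): reflection off a higher-index medium gives a half-wave phase shift.
Zero or two π shifts → no net half-wave offset.
For dark reflection here: 2 n t = (m + ½) λ.
λ = 2 n t / (m + ½) = 4529 / (m + ½) nm.
m=5: 823 nm (IR); m=6: 697 nm (visible); m=7: 604 nm (visible); m=8: 533 nm (visible); m=9: 477 nm (visible); m=10: 431 nm (visible); m=11: 394 nm (visible); m=12: 362 nm (UV).

6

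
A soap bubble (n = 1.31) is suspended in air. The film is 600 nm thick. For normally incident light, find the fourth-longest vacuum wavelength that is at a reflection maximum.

449 nm

Ray reflecting at the top interface goes from n = 1.0 toward n = 1.31: a half-wave phase shift.
Ray reflecting at the bottom interface goes from n = 1.31 toward n = 1.0: no phase shift.
Exactly one π shift → a net half-wave offset.
So the condition for constructive reflection is 2 n t = (m + ½) λ.
λ = 2 n t / (m + ½). The fourth-longest wavelength is m = 3: λ = 2 × 1.31 × 600 / 3.50 = 449 nm.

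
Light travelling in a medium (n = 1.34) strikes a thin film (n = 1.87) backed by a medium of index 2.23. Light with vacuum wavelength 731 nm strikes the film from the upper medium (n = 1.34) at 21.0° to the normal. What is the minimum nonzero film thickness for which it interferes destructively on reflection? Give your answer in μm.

0.101 μm

Top surface (1.34 → 1.87): reflection off a higher-index medium gives a half-wave phase shift.
Ray reflecting at the bottom interface goes from n = 1.87 toward n = 2.23: a half-wave phase shift.
Zero or two π shifts → no net half-wave offset.
For dark reflection here: 2 n t cos θ_r = (m + ½) λ.
Snell's law: 1.34 sin 21.0° = 1.87 sin θ_r → sin θ_r = 0.257, cos θ_r = 0.966.
Minimum at m = 0: t = λ / (4 n cos θ_r) = 731 / (4 × 1.87 × 0.966) = 101 nm.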